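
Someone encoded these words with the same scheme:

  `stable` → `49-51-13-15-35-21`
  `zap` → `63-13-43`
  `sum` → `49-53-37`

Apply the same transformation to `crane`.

Each letter becomes 2×(its alphabet position, a=1..z=26) + 11.
Applying it to crane: c=3→17, r=18→47, a=1→13, n=14→39, e=5→21.

17-47-13-39-21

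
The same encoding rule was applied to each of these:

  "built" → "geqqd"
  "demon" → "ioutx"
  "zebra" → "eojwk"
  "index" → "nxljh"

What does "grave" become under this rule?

lbiao

Shifts by position in built: pos 0: b→g (+5), pos 1: u→e (+10), pos 2: i→q (+8), pos 3: l→q (+5), pos 4: t→d (+10) — repeating every 3. The shifts repeat in a cycle of length 3: positions 0,1,… shift by +5, +10, +8, then the pattern repeats.
For grave: g+5=l, r+10=b, a+8=i, v+5=a, e+10=o.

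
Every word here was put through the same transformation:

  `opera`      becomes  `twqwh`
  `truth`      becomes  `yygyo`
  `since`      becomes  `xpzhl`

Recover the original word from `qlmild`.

leader

It's a Vigenère-style cipher with numeric key [5,7,12]: position i shifts by key[i mod 3].
Undoing it on qlmild: q−5=l, l−7=e, m−12=a, i−5=d, l−7=e, d−12=r.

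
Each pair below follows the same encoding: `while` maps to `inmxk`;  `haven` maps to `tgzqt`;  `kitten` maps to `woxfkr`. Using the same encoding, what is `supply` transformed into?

eatbrc

Shifts by position in while: pos 0: w→i (+12), pos 1: h→n (+6), pos 2: i→m (+4), pos 3: l→x (+12), pos 4: e→k (+6) — repeating every 3. The shifts repeat in a cycle of length 3: positions 0,1,… shift by +12, +6, +4, then the pattern repeats.
For supply: s+12=e, u+6=a, p+4=t, p+12=b, l+6=r, y+4=c.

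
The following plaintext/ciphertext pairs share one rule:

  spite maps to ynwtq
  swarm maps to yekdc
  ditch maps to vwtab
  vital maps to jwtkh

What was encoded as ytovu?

Treating letters as 0–25, the rule is x ↦ 21x + 10 (mod 26).
Reversing it on ytovu: y(24)→5·(24−10)≡18=s; t(19)→5·(19−10)≡19=t; o(14)→5·(14−10)≡20=u; v(21)→5·(21−10)≡3=d; u(20)→5·(20−10)≡24=y (all mod 26).

study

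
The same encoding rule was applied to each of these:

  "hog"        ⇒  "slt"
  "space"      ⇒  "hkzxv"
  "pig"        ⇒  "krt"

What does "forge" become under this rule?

ulitv

Letters are reflected about the middle of the alphabet (position → 25−position): Atbash.
For forge: f↔u, o↔l, r↔i, g↔t, e↔v.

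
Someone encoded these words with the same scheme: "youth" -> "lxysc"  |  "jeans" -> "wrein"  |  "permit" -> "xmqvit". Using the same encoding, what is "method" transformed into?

hslxiq

The output letters match the input read backwards, each shifted +4: youth reversed is htuoy. The word is reversed, then every letter is shifted forward by 4.
For method: reverse → dohtem; then shift: d+4=h, o+4=s, h+4=l, t+4=x, e+4=i, m+4=q.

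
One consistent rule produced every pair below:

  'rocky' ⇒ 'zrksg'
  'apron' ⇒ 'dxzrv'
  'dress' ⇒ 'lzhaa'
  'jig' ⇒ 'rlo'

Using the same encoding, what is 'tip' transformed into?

blx

The rule splits by letter class: vowels +3, consonants +8.
For tip: t(cons)+8=b, i(vowel)+3=l, p(cons)+8=x.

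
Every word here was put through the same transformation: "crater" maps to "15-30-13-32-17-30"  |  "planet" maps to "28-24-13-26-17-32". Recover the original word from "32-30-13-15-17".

c is letter #3 and maps to 15: an offset of 12. The number is (letter's place in the alphabet, a=1) + 12.
Undoing it on 32-30-13-15-17: 32→(32−12)÷1=20=t, 30→(30−12)÷1=18=r, 13→(13−12)÷1=1=a, 15→(15−12)÷1=3=c, 17→(17−12)÷1=5=e.

trace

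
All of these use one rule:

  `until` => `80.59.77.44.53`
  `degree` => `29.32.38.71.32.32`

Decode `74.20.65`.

u(#21)→80 and n(#14)→59: differences scale by 3, so n = 3·pos + 17. With a=1..z=26, the number is 3·pos + 17.
Reversing it on 74.20.65: 74→(74−17)÷3=19=s, 20→(20−17)÷3=1=a, 65→(65−17)÷3=16=p.

sap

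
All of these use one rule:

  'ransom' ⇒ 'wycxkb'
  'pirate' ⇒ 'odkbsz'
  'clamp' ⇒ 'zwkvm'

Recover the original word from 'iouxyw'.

The output letters match the input read backwards, each shifted +10: ransom reversed is mosnar. Read the word backwards and shift each letter +10.
Undoing it on iouxyw: shift back: i−10=y, o−10=e, u−10=k, x−10=n, y−10=o, w−10=m → yeknom; then reverse → monkey.

monkey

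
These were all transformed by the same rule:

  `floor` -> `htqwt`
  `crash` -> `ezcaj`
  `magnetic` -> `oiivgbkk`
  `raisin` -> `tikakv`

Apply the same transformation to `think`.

The shifts repeat in a cycle of length 2: positions 0,1,… shift by +2, +8, then the pattern repeats.
Applying it to think: t+2=v, h+8=p, i+2=k, n+8=v, k+2=m.

vpkvm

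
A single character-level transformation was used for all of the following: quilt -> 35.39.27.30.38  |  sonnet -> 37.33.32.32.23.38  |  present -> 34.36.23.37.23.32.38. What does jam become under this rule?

28.19.31

q is letter #17 and maps to 35: an offset of 18. Letters become their 1-based position plus 18 (so a→19, b→20, …).
On jam: j=10→28, a=1→19, m=13→31.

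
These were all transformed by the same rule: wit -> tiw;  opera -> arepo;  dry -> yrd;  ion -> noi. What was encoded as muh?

The output letters match the input read backwards: wit reversed is tiw. It's just the letters in reverse order.
Decoding muh: then reverse → hum.

hum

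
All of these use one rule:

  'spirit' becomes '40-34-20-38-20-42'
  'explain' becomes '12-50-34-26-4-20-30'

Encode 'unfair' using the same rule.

Each letter becomes 2×(its alphabet position, a=1..z=26) + 2.
For unfair: u=21→44, n=14→30, f=6→14, a=1→4, i=9→20, r=18→38.

44-30-14-4-20-38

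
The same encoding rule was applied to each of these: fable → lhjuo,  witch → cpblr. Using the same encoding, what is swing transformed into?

In fable: f→l is +6, a→h is +7, b→j is +8, l→u is +9 — the shift increases by 1 each position. The shift increases by 1 at each position, starting from +6: 6, 7, 8, ….
Applying it to swing: s+6=y, w+7=d, i+8=q, n+9=w, g+10=q.

ydqwq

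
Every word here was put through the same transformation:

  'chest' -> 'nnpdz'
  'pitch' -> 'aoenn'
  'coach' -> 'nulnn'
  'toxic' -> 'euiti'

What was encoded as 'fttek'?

Shifts by position in chest: pos 0: c→n (+11), pos 1: h→n (+6), pos 2: e→p (+11), pos 3: s→d (+11), pos 4: t→z (+6) — repeating every 3. It's a Vigenère-style cipher with numeric key [11,6,11]: position i shifts by key[i mod 3].
Decoding fttek: f−11=u, t−6=n, t−11=i, e−11=t, k−6=e.

unite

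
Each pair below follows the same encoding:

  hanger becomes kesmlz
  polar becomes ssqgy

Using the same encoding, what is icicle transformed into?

lgnism

In hanger: h→k is +3, a→e is +4, n→s is +5, g→m is +6 — the shift increases by 1 each position. Letter i (0-indexed) is shifted by i+3, so successive shifts are 3, 4, 5, ….
On icicle: i+3=l, c+4=g, i+5=n, c+6=i, l+7=s, e+8=m.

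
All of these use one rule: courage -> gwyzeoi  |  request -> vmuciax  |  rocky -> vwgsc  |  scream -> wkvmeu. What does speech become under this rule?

The shifts repeat in a cycle of length 2: positions 0,1,… shift by +4, +8, then the pattern repeats.
Applying it to speech: s+4=w, p+8=x, e+4=i, e+8=m, c+4=g, h+8=p.

wximgp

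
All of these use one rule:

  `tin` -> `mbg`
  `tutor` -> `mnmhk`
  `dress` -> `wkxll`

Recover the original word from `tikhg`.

apron

Compare letters: t→m is +19, i→b is +19, n→g is +19 — a constant shift. This is a Caesar cipher with shift 19.
Decoding tikhg: t−19=a, i−19=p, k−19=r, h−19=o, g−19=n.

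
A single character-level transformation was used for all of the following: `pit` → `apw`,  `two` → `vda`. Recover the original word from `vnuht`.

mango

The output letters match the input read backwards, each shifted +7: pit reversed is tip. Read the word backwards and shift each letter +7.
Reversing it on vnuht: shift back: v−7=o, n−7=g, u−7=n, h−7=a, t−7=m → ognam; then reverse → mango.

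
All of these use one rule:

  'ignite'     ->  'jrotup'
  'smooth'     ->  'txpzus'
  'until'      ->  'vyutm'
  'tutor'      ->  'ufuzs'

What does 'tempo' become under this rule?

Shifts by position in ignite: pos 0: i→j (+1), pos 1: g→r (+11), pos 2: n→o (+1), pos 3: i→t (+11) — repeating every 2. A repeating key of period 2 is used — shifts +1, +11 over and over.
Applying it to tempo: t+1=u, e+11=p, m+1=n, p+11=a, o+1=p.

upnap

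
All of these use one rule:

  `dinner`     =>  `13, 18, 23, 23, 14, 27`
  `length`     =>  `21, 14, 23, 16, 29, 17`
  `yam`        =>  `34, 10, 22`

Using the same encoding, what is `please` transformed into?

25, 21, 14, 10, 28, 14

d is letter #4 and maps to 13: an offset of 9. The number is (letter's place in the alphabet, a=1) + 9.
For please: p=16→25, l=12→21, e=5→14, a=1→10, s=19→28, e=5→14.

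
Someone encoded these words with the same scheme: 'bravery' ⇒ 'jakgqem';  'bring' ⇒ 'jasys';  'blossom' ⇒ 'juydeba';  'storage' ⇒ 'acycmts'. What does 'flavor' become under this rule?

In bravery: b→j is +8, r→a is +9, a→k is +10, v→g is +11 — the shift increases by 1 each position. Letter i (0-indexed) is shifted by i+8, so successive shifts are 8, 9, 10, ….
Applying it to flavor: f+8=n, l+9=u, a+10=k, v+11=g, o+12=a, r+13=e.

nukgae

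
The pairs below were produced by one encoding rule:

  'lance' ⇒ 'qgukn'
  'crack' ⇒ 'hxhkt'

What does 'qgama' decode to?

later

Letter i (0-indexed) is shifted by i+5, so successive shifts are 5, 6, 7, ….
Reversing it on qgama: q−5=l, g−6=a, a−7=t, m−8=e, a−9=r.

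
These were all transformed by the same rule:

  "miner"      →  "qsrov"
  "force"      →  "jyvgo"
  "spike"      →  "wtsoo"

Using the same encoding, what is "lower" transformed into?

The shift depends on letter class: consonant m→q is +4, but vowel i→s is +10. Two shifts are in play — +10 for a/e/i/o/u, +4 for every other letter.
On lower: l(cons)+4=p, o(vowel)+10=y, w(cons)+4=a, e(vowel)+10=o, r(cons)+4=v.

pyaov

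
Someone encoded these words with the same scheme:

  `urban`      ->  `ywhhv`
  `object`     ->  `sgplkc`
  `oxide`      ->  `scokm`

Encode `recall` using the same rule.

vjihtu

Letter i (0-indexed) is shifted by i+4, so successive shifts are 4, 5, 6, ….
On recall: r+4=v, e+5=j, c+6=i, a+7=h, l+8=t, l+9=u.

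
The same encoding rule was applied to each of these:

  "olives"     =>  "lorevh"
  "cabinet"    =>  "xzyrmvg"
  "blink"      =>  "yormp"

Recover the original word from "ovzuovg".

leaflet

Each pair mirrors across the alphabet (o↔l, l↔o, i↔r): positions sum to 25. Each letter is replaced by its mirror in the alphabet: a↔z, b↔y, c↔x, and so on (the Atbash cipher).
Reversing it on ovzuovg: o↔l, v↔e, z↔a, u↔f, o↔l, v↔e, g↔t.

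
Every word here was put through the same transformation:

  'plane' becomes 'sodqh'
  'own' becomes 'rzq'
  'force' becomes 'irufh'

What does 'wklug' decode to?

third

Compare letters: p→s is +3, l→o is +3, a→d is +3 — a constant shift. Each letter is shifted forward by 3 in the alphabet (a Caesar shift of +3).
Decoding wklug: w−3=t, k−3=h, l−3=i, u−3=r, g−3=d.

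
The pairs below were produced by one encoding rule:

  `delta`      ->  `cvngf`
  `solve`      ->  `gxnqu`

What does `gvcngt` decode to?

The output letters match the input read backwards, each shifted +2: delta reversed is atled. Read the word backwards and shift each letter +2.
Reversing it on gvcngt: shift back: g−2=e, v−2=t, c−2=a, n−2=l, g−2=e, t−2=r → etaler; then reverse → relate.

relate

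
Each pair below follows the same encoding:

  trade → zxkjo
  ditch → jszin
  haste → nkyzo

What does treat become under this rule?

zxokz

The shift depends on letter class: consonant t→z is +6, but vowel a→k is +10. The rule splits by letter class: vowels +10, consonants +6.
Applying it to treat: t(cons)+6=z, r(cons)+6=x, e(vowel)+10=o, a(vowel)+10=k, t(cons)+6=z.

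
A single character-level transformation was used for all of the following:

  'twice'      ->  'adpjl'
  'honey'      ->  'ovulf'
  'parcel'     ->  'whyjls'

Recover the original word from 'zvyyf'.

sorry

Every letter moves 7 places later in the alphabet, wrapping around z→a.
Decoding zvyyf: z−7=s, v−7=o, y−7=r, y−7=r, f−7=y.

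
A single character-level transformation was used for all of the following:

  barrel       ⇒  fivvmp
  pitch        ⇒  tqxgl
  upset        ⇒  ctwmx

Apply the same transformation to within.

The shift depends on letter class: consonant b→f is +4, but vowel a→i is +8. The rule splits by letter class: vowels +8, consonants +4.
For within: w(cons)+4=a, i(vowel)+8=q, t(cons)+4=x, h(cons)+4=l, i(vowel)+8=q, n(cons)+4=r.

aqxlqr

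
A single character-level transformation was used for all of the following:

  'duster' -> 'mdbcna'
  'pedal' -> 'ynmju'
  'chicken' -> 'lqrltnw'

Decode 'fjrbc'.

waist

Compare letters: d→m is +9, u→d is +9, s→b is +9 — a constant shift. Every letter moves 9 places later in the alphabet, wrapping around z→a.
Reversing it on fjrbc: f−9=w, j−9=a, r−9=i, b−9=s, c−9=t.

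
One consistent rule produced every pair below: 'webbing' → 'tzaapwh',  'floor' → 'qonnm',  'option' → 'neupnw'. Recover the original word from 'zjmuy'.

earth

w(22)→t(19) and e(4)→z(25) fit y≡17x+9 (mod 26); the inverse of 17 mod 26 is 23. Treating letters as 0–25, the rule is x ↦ 17x + 9 (mod 26).
Decoding zjmuy: z(25)→23·(25−9)≡4=e; j(9)→23·(9−9)≡0=a; m(12)→23·(12−9)≡17=r; u(20)→23·(20−9)≡19=t; y(24)→23·(24−9)≡7=h (all mod 26).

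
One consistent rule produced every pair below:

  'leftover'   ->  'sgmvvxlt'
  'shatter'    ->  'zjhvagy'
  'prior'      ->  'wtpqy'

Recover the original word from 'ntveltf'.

grocery

The shifts repeat in a cycle of length 2: positions 0,1,… shift by +7, +2, then the pattern repeats.
Undoing it on ntveltf: n−7=g, t−2=r, v−7=o, e−2=c, l−7=e, t−2=r, f−7=y.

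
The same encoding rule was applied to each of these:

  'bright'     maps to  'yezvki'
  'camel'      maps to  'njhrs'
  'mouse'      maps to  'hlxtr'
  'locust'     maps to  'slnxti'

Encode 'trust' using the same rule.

b(1)→y(24) and r(17)→e(4) fit y≡15x+9 (mod 26); the inverse of 15 mod 26 is 7. This is an affine cipher: with a=0,…,z=25, each position x becomes (15x+9) mod 26.
Applying it to trust: t(19)→15·19+9≡8=i; r(17)→15·17+9≡4=e; u(20)→15·20+9≡23=x; s(18)→15·18+9≡19=t; t(19)→15·19+9≡8=i (all mod 26).

iexti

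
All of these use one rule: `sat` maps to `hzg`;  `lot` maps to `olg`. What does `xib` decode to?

cry

Each pair mirrors across the alphabet (s↔h, a↔z, t↔g): positions sum to 25. This is the alphabet-reversal cipher (Atbash): a becomes z, b becomes y, etc.
Undoing it on xib: x↔c, i↔r, b↔y.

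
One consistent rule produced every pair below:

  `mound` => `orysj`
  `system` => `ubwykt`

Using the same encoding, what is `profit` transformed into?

Letter i (0-indexed) is shifted by i+2, so successive shifts are 2, 3, 4, ….
Applying it to profit: p+2=r, r+3=u, o+4=s, f+5=k, i+6=o, t+7=a.

ruskoa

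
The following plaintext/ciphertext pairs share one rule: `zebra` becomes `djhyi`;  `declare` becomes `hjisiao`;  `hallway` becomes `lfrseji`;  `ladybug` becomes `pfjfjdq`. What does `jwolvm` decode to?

Letter i (0-indexed) is shifted by i+4, so successive shifts are 4, 5, 6, ….
Decoding jwolvm: j−4=f, w−5=r, o−6=i, l−7=e, v−8=n, m−9=d.

friend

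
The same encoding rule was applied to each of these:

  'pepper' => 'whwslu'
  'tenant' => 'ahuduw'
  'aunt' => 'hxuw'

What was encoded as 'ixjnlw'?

bucket

Shifts by position in pepper: pos 0: p→w (+7), pos 1: e→h (+3), pos 2: p→w (+7), pos 3: p→s (+3) — repeating every 2. It's a Vigenère-style cipher with numeric key [7,3]: position i shifts by key[i mod 2].
Undoing it on ixjnlw: i−7=b, x−3=u, j−7=c, n−3=k, l−7=e, w−3=t.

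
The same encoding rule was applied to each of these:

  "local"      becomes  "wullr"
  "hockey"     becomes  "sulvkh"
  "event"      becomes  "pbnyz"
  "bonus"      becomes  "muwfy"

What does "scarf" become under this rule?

Shifts by position in local: pos 0: l→w (+11), pos 1: o→u (+6), pos 2: c→l (+9), pos 3: a→l (+11), pos 4: l→r (+6) — repeating every 3. The shifts repeat in a cycle of length 3: positions 0,1,… shift by +11, +6, +9, then the pattern repeats.
For scarf: s+11=d, c+6=i, a+9=j, r+11=c, f+6=l.

dijcl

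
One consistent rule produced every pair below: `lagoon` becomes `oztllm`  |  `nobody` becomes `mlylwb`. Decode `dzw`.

Each pair mirrors across the alphabet (l↔o, a↔z, g↔t): positions sum to 25. Each letter is replaced by its mirror in the alphabet: a↔z, b↔y, c↔x, and so on (the Atbash cipher).
Reversing it on dzw: d↔w, z↔a, w↔d.

wad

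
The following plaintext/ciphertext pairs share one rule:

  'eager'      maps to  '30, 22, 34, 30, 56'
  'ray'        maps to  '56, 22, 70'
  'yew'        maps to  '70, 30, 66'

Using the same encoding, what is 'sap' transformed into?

58, 22, 52

e(#5)→30 and a(#1)→22: differences scale by 2, so n = 2·pos + 20. The formula is n = 2×(alphabet index, a=1) + 20.
Applying it to sap: s=19→58, a=1→22, p=16→52.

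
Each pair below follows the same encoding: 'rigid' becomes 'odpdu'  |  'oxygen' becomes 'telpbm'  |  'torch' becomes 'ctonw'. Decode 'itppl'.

foggy

This is an affine cipher: with a=0,…,z=25, each position x becomes (7x+25) mod 26.
Undoing it on itppl: i(8)→15·(8−25)≡5=f; t(19)→15·(19−25)≡14=o; p(15)→15·(15−25)≡6=g; p(15)→15·(15−25)≡6=g; l(11)→15·(11−25)≡24=y (all mod 26).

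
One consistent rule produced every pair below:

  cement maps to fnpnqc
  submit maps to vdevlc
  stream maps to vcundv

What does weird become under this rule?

znlag

Shifts by position in cement: pos 0: c→f (+3), pos 1: e→n (+9), pos 2: m→p (+3), pos 3: e→n (+9) — repeating every 2. It's a Vigenère-style cipher with numeric key [3,9]: position i shifts by key[i mod 2].
On weird: w+3=z, e+9=n, i+3=l, r+9=a, d+3=g.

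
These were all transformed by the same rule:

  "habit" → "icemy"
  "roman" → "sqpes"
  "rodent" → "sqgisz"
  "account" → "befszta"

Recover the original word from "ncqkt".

In habit: h→i is +1, a→c is +2, b→e is +3, i→m is +4 — the shift increases by 1 each position. The shift increases by 1 at each position, starting from +1: 1, 2, 3, ….
Undoing it on ncqkt: n−1=m, c−2=a, q−3=n, k−4=g, t−5=o.

mango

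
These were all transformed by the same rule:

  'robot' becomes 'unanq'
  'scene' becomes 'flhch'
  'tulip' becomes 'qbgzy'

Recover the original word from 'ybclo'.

r(17)→u(20) and o(14)→n(13) fit y≡11x+15 (mod 26); the inverse of 11 mod 26 is 19. Each letter's alphabet position (a=0..z=25) is mapped through 11·x+15 mod 26 — an affine cipher.
Reversing it on ybclo: y(24)→19·(24−15)≡15=p; b(1)→19·(1−15)≡20=u; c(2)→19·(2−15)≡13=n; l(11)→19·(11−15)≡2=c; o(14)→19·(14−15)≡7=h (all mod 26).

punch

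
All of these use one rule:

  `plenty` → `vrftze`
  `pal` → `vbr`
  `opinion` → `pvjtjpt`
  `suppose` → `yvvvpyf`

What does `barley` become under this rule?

The shift depends on letter class: consonant p→v is +6, but vowel e→f is +1. Two shifts are in play — +1 for a/e/i/o/u, +6 for every other letter.
For barley: b(cons)+6=h, a(vowel)+1=b, r(cons)+6=x, l(cons)+6=r, e(vowel)+1=f, y(cons)+6=e.

hbxrfe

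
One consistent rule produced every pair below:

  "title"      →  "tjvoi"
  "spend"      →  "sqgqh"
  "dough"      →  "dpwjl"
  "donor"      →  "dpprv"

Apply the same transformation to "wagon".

In title: t→t is +0, i→j is +1, t→v is +2, l→o is +3 — the shift increases by 1 each position. Each letter shifts forward by its position index (0, 1, 2, …) — the shift grows by one for each successive letter.
Applying it to wagon: w+0=w, a+1=b, g+2=i, o+3=r, n+4=r.

wbirr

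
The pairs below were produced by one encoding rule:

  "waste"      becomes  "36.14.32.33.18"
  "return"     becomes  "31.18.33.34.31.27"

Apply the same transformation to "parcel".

29.14.31.16.18.25

w is letter #23 and maps to 36: an offset of 13. Each letter is replaced by its alphabet position (a=1..z=26) + 13.
Applying it to parcel: p=16→29, a=1→14, r=18→31, c=3→16, e=5→18, l=12→25.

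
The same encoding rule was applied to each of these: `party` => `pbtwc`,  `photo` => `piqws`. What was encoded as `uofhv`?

Letter i (0-indexed) is shifted by i+0, so successive shifts are 0, 1, 2, ….
Undoing it on uofhv: u−0=u, o−1=n, f−2=d, h−3=e, v−4=r.

under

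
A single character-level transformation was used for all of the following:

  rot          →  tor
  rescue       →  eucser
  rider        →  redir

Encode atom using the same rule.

mota

The output letters match the input read backwards: rot reversed is tor. The word is simply reversed.
On atom: reverse → mota.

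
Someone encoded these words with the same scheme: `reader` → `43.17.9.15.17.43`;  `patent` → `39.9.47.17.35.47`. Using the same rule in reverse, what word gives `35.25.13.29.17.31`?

r(#18)→43 and e(#5)→17: differences scale by 2, so n = 2·pos + 7. The formula is n = 2×(alphabet index, a=1) + 7.
Reversing it on 35.25.13.29.17.31: 35→(35−7)÷2=14=n, 25→(25−7)÷2=9=i, 13→(13−7)÷2=3=c, 29→(29−7)÷2=11=k, 17→(17−7)÷2=5=e, 31→(31−7)÷2=12=l.

nickel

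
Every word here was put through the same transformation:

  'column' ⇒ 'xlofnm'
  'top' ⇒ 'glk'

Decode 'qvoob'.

jelly

Each pair mirrors across the alphabet (c↔x, o↔l, l↔o): positions sum to 25. This is the alphabet-reversal cipher (Atbash): a becomes z, b becomes y, etc.
Decoding qvoob: q↔j, v↔e, o↔l, o↔l, b↔y.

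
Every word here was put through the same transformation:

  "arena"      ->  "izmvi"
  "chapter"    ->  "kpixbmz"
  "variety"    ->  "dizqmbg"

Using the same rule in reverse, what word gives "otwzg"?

Compare letters: a→i is +8, r→z is +8, e→m is +8 — a constant shift. Each letter is shifted forward by 8 in the alphabet (a Caesar shift of +8).
Reversing it on otwzg: o−8=g, t−8=l, w−8=o, z−8=r, g−8=y.

glory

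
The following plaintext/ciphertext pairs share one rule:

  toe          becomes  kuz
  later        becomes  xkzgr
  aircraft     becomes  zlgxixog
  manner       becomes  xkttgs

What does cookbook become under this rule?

quuhquui

The output letters match the input read backwards, each shifted +6: toe reversed is eot. Read the word backwards and shift each letter +6.
Applying it to cookbook: reverse → koobkooc; then shift: k+6=q, o+6=u, o+6=u, b+6=h, k+6=q, o+6=u, o+6=u, c+6=i.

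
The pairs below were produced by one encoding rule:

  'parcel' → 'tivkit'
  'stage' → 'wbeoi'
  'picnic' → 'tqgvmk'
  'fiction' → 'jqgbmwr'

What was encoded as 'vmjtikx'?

A repeating key of period 2 is used — shifts +4, +8 over and over.
Decoding vmjtikx: v−4=r, m−8=e, j−4=f, t−8=l, i−4=e, k−8=c, x−4=t.

reflect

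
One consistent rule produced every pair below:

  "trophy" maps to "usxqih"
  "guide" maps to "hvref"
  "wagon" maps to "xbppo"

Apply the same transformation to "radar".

sbmbs

A repeating key of period 3 is used — shifts +1, +1, +9 over and over.
For radar: r+1=s, a+1=b, d+9=m, a+1=b, r+1=s.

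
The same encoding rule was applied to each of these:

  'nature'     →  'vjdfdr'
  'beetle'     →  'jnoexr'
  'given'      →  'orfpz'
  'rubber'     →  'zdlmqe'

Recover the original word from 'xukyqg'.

Letter i (0-indexed) is shifted by i+8, so successive shifts are 8, 9, 10, ….
Decoding xukyqg: x−8=p, u−9=l, k−10=a, y−11=n, q−12=e, g−13=t.

planet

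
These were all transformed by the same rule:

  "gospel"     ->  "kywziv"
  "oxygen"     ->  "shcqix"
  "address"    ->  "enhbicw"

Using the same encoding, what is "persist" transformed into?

Shifts by position in gospel: pos 0: g→k (+4), pos 1: o→y (+10), pos 2: s→w (+4), pos 3: p→z (+10) — repeating every 2. A repeating key of period 2 is used — shifts +4, +10 over and over.
For persist: p+4=t, e+10=o, r+4=v, s+10=c, i+4=m, s+10=c, t+4=x.

tovcmcx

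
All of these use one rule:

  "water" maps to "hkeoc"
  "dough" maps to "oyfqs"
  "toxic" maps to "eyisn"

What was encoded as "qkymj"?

fancy

Shifts by position in water: pos 0: w→h (+11), pos 1: a→k (+10), pos 2: t→e (+11), pos 3: e→o (+10) — repeating every 2. It's a Vigenère-style cipher with numeric key [11,10]: position i shifts by key[i mod 2].
Reversing it on qkymj: q−11=f, k−10=a, y−11=n, m−10=c, j−11=y.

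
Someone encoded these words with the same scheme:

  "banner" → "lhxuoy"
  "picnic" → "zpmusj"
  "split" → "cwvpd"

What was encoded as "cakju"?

Shifts by position in banner: pos 0: b→l (+10), pos 1: a→h (+7), pos 2: n→x (+10), pos 3: n→u (+7) — repeating every 2. It's a Vigenère-style cipher with numeric key [10,7]: position i shifts by key[i mod 2].
Decoding cakju: c−10=s, a−7=t, k−10=a, j−7=c, u−10=k.

stack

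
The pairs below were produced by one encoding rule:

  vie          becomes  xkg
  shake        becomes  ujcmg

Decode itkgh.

Every letter moves 2 places later in the alphabet, wrapping around z→a.
Decoding itkgh: i−2=g, t−2=r, k−2=i, g−2=e, h−2=f.

grief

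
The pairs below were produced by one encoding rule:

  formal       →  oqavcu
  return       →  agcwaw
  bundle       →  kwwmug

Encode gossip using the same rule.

The rule splits by letter class: vowels +2, consonants +9.
On gossip: g(cons)+9=p, o(vowel)+2=q, s(cons)+9=b, s(cons)+9=b, i(vowel)+2=k, p(cons)+9=y.

pqbbky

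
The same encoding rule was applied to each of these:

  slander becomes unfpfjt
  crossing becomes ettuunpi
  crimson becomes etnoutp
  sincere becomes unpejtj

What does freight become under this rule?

htjnijv

The shift depends on letter class: consonant s→u is +2, but vowel a→f is +5. Two shifts are in play — +5 for a/e/i/o/u, +2 for every other letter.
On freight: f(cons)+2=h, r(cons)+2=t, e(vowel)+5=j, i(vowel)+5=n, g(cons)+2=i, h(cons)+2=j, t(cons)+2=v.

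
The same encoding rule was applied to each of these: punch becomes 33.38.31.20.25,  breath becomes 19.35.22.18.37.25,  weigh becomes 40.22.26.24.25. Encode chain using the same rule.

p is letter #16 and maps to 33: an offset of 17. The number is (letter's place in the alphabet, a=1) + 17.
On chain: c=3→20, h=8→25, a=1→18, i=9→26, n=14→31.

20.25.18.26.31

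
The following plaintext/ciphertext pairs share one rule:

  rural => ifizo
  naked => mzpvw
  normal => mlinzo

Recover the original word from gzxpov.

tackle

Each pair mirrors across the alphabet (r↔i, u↔f, r↔i): positions sum to 25. This is the alphabet-reversal cipher (Atbash): a becomes z, b becomes y, etc.
Decoding gzxpov: g↔t, z↔a, x↔c, p↔k, o↔l, v↔e.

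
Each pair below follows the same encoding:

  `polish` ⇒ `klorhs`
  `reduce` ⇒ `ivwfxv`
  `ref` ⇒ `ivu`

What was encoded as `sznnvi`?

Each pair mirrors across the alphabet (p↔k, o↔l, l↔o): positions sum to 25. Letters are reflected about the middle of the alphabet (position → 25−position): Atbash.
Undoing it on sznnvi: s↔h, z↔a, n↔m, n↔m, v↔e, i↔r.

hammer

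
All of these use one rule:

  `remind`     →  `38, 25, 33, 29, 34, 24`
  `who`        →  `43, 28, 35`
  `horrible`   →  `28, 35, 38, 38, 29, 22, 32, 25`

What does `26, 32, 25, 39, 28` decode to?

Letters become their 1-based position plus 20 (so a→21, b→22, …).
Reversing it on 26, 32, 25, 39, 28: 26→(26−20)÷1=6=f, 32→(32−20)÷1=12=l, 25→(25−20)÷1=5=e, 39→(39−20)÷1=19=s, 28→(28−20)÷1=8=h.

flesh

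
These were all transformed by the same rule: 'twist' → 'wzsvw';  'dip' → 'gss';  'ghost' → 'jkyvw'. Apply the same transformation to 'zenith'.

Two shifts are in play — +10 for a/e/i/o/u, +3 for every other letter.
For zenith: z(cons)+3=c, e(vowel)+10=o, n(cons)+3=q, i(vowel)+10=s, t(cons)+3=w, h(cons)+3=k.

coqswk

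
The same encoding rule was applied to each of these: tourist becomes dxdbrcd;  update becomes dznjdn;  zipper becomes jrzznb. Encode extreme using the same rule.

nhdbnwn

The shift depends on letter class: consonant t→d is +10, but vowel o→x is +9. Vowels shift forward by 9 and consonants shift forward by 10.
For extreme: e(vowel)+9=n, x(cons)+10=h, t(cons)+10=d, r(cons)+10=b, e(vowel)+9=n, m(cons)+10=w, e(vowel)+9=n.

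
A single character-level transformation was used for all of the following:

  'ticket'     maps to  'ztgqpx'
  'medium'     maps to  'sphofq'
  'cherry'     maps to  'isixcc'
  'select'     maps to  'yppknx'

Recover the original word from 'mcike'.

greet

A repeating key of period 3 is used — shifts +6, +11, +4 over and over.
Reversing it on mcike: m−6=g, c−11=r, i−4=e, k−6=e, e−11=t.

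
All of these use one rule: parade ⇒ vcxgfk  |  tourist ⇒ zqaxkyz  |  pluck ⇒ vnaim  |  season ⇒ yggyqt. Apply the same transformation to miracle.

skxgerk

Shifts by position in parade: pos 0: p→v (+6), pos 1: a→c (+2), pos 2: r→x (+6), pos 3: a→g (+6), pos 4: d→f (+2), pos 5: e→k (+6) — repeating every 3. The shifts repeat in a cycle of length 3: positions 0,1,… shift by +6, +2, +6, then the pattern repeats.
On miracle: m+6=s, i+2=k, r+6=x, a+6=g, c+2=e, l+6=r, e+6=k.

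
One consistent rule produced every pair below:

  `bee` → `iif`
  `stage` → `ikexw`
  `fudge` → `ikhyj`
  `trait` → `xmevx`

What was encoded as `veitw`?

The output letters match the input read backwards, each shifted +4: bee reversed is eeb. The word is reversed, then every letter is shifted forward by 4.
Decoding veitw: shift back: v−4=r, e−4=a, i−4=e, t−4=p, w−4=s → raeps; then reverse → spear.

spear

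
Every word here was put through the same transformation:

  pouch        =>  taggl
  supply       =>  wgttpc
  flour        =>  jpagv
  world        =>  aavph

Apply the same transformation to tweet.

The shift depends on letter class: consonant p→t is +4, but vowel o→a is +12. Vowels shift forward by 12 and consonants shift forward by 4.
On tweet: t(cons)+4=x, w(cons)+4=a, e(vowel)+12=q, e(vowel)+12=q, t(cons)+4=x.

xaqqx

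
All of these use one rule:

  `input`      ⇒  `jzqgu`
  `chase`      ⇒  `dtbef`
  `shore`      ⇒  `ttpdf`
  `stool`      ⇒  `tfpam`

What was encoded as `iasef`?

horse

Shifts by position in input: pos 0: i→j (+1), pos 1: n→z (+12), pos 2: p→q (+1), pos 3: u→g (+12) — repeating every 2. The shifts repeat in a cycle of length 2: positions 0,1,… shift by +1, +12, then the pattern repeats.
Decoding iasef: i−1=h, a−12=o, s−1=r, e−12=s, f−1=e.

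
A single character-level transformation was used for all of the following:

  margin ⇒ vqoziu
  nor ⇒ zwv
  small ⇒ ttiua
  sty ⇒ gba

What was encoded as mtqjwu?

Two steps: reverse the string, then apply a Caesar shift of +8.
Undoing it on mtqjwu: shift back: m−8=e, t−8=l, q−8=i, j−8=b, w−8=o, u−8=m → elibom; then reverse → mobile.

mobile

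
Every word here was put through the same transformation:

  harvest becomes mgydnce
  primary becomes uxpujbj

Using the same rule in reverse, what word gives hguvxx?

cannon

In harvest: h→m is +5, a→g is +6, r→y is +7, v→d is +8 — the shift increases by 1 each position. The shift increases by 1 at each position, starting from +5: 5, 6, 7, ….
Decoding hguvxx: h−5=c, g−6=a, u−7=n, v−8=n, x−9=o, x−10=n.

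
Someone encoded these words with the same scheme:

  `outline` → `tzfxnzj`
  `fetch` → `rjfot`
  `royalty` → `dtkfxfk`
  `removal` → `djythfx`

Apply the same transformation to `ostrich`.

tefdnot

The shift depends on letter class: consonant t→f is +12, but vowel o→t is +5. The rule splits by letter class: vowels +5, consonants +12.
On ostrich: o(vowel)+5=t, s(cons)+12=e, t(cons)+12=f, r(cons)+12=d, i(vowel)+5=n, c(cons)+12=o, h(cons)+12=t.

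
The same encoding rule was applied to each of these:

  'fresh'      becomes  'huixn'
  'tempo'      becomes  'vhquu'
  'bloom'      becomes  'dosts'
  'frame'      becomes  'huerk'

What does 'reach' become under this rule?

In fresh: f→h is +2, r→u is +3, e→i is +4, s→x is +5 — the shift increases by 1 each position. Letter i (0-indexed) is shifted by i+2, so successive shifts are 2, 3, 4, ….
For reach: r+2=t, e+3=h, a+4=e, c+5=h, h+6=n.

thehn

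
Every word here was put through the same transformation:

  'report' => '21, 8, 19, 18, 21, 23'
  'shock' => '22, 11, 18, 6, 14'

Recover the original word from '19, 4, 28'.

pay

r is letter #18 and maps to 21: an offset of 3. Letters become their 1-based position plus 3 (so a→4, b→5, …).
Undoing it on 19, 4, 28: 19→(19−3)÷1=16=p, 4→(4−3)÷1=1=a, 28→(28−3)÷1=25=y.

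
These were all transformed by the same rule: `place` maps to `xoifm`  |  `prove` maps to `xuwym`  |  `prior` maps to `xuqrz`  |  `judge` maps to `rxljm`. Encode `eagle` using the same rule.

Shifts by position in place: pos 0: p→x (+8), pos 1: l→o (+3), pos 2: a→i (+8), pos 3: c→f (+3) — repeating every 2. The shifts repeat in a cycle of length 2: positions 0,1,… shift by +8, +3, then the pattern repeats.
On eagle: e+8=m, a+3=d, g+8=o, l+3=o, e+8=m.

mdoom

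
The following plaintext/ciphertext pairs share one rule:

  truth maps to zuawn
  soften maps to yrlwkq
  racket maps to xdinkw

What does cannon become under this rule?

Shifts by position in truth: pos 0: t→z (+6), pos 1: r→u (+3), pos 2: u→a (+6), pos 3: t→w (+3) — repeating every 2. A repeating key of period 2 is used — shifts +6, +3 over and over.
For cannon: c+6=i, a+3=d, n+6=t, n+3=q, o+6=u, n+3=q.

idtquq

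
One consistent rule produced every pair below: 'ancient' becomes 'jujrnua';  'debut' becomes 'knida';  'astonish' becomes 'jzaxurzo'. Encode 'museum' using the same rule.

The shift depends on letter class: consonant n→u is +7, but vowel a→j is +9. Vowels shift forward by 9 and consonants shift forward by 7.
For museum: m(cons)+7=t, u(vowel)+9=d, s(cons)+7=z, e(vowel)+9=n, u(vowel)+9=d, m(cons)+7=t.

tdzndt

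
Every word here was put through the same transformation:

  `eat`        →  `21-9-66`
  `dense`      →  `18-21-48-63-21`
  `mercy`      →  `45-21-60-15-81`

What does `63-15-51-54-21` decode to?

e(#5)→21 and a(#1)→9: differences scale by 3, so n = 3·pos + 6. Each letter becomes 3×(its alphabet position, a=1..z=26) + 6.
Reversing it on 63-15-51-54-21: 63→(63−6)÷3=19=s, 15→(15−6)÷3=3=c, 51→(51−6)÷3=15=o, 54→(54−6)÷3=16=p, 21→(21−6)÷3=5=e.

scope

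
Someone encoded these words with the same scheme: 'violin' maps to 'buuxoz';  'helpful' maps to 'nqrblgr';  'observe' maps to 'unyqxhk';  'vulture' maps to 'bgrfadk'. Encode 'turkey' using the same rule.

zgxwkk

Shifts by position in violin: pos 0: v→b (+6), pos 1: i→u (+12), pos 2: o→u (+6), pos 3: l→x (+12) — repeating every 2. A repeating key of period 2 is used — shifts +6, +12 over and over.
Applying it to turkey: t+6=z, u+12=g, r+6=x, k+12=w, e+6=k, y+12=k.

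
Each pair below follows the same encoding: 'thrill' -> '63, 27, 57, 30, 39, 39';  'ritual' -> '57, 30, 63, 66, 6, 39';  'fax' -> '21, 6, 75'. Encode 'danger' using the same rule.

15, 6, 45, 24, 18, 57

t(#20)→63 and h(#8)→27: differences scale by 3, so n = 3·pos + 3. The formula is n = 3×(alphabet index, a=1) + 3.
On danger: d=4→15, a=1→6, n=14→45, g=7→24, e=5→18, r=18→57.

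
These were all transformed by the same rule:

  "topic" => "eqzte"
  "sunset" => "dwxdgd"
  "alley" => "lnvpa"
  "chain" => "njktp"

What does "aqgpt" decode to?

It's a Vigenère-style cipher with numeric key [11,2,10]: position i shifts by key[i mod 3].
Undoing it on aqgpt: a−11=p, q−2=o, g−10=w, p−11=e, t−2=r.

power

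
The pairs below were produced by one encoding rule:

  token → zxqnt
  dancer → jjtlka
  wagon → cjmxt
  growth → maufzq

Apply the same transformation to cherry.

Shifts by position in token: pos 0: t→z (+6), pos 1: o→x (+9), pos 2: k→q (+6), pos 3: e→n (+9) — repeating every 2. It's a Vigenère-style cipher with numeric key [6,9]: position i shifts by key[i mod 2].
On cherry: c+6=i, h+9=q, e+6=k, r+9=a, r+6=x, y+9=h.

iqkaxh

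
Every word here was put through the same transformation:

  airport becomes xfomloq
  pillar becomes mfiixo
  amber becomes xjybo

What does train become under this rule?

Compare letters: a→x is +23, i→f is +23, r→o is +23 — a constant shift. This is a Caesar cipher with shift 23.
On train: t+23=q, r+23=o, a+23=x, i+23=f, n+23=k.

qoxfk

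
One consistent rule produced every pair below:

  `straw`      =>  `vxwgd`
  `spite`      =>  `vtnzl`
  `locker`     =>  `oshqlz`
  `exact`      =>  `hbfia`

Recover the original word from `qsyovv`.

In straw: s→v is +3, t→x is +4, r→w is +5, a→g is +6 — the shift increases by 1 each position. The shift increases by 1 at each position, starting from +3: 3, 4, 5, ….
Decoding qsyovv: q−3=n, s−4=o, y−5=t, o−6=i, v−7=o, v−8=n.

notion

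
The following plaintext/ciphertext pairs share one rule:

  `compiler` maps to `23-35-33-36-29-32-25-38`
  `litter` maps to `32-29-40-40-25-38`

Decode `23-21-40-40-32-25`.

c is letter #3 and maps to 23: an offset of 20. Letters become their 1-based position plus 20 (so a→21, b→22, …).
Reversing it on 23-21-40-40-32-25: 23→(23−20)÷1=3=c, 21→(21−20)÷1=1=a, 40→(40−20)÷1=20=t, 40→(40−20)÷1=20=t, 32→(32−20)÷1=12=l, 25→(25−20)÷1=5=e.

cattle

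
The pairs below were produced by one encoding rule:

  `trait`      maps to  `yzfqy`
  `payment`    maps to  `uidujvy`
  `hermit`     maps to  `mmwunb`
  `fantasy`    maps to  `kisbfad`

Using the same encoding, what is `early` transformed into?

jiwtd

Shifts by position in trait: pos 0: t→y (+5), pos 1: r→z (+8), pos 2: a→f (+5), pos 3: i→q (+8) — repeating every 2. The shifts repeat in a cycle of length 2: positions 0,1,… shift by +5, +8, then the pattern repeats.
On early: e+5=j, a+8=i, r+5=w, l+8=t, y+5=d.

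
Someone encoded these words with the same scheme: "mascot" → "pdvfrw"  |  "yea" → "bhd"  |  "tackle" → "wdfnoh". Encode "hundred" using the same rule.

kxqguhg

Every letter moves 3 places later in the alphabet, wrapping around z→a.
For hundred: h+3=k, u+3=x, n+3=q, d+3=g, r+3=u, e+3=h, d+3=g.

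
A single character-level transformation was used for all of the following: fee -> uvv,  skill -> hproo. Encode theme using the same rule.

gsvnv

Each pair mirrors across the alphabet (f↔u, e↔v, e↔v): positions sum to 25. Each letter is replaced by its mirror in the alphabet: a↔z, b↔y, c↔x, and so on (the Atbash cipher).
Applying it to theme: t↔g, h↔s, e↔v, m↔n, e↔v.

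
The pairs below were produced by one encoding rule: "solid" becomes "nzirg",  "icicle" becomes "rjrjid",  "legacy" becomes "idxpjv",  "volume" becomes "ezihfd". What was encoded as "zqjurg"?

s(18)→n(13) and o(14)→z(25) fit y≡23x+15 (mod 26); the inverse of 23 mod 26 is 17. Each letter's alphabet position (a=0..z=25) is mapped through 23·x+15 mod 26 — an affine cipher.
Undoing it on zqjurg: z(25)→17·(25−15)≡14=o; q(16)→17·(16−15)≡17=r; j(9)→17·(9−15)≡2=c; u(20)→17·(20−15)≡7=h; r(17)→17·(17−15)≡8=i; g(6)→17·(6−15)≡3=d (all mod 26).

orchid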